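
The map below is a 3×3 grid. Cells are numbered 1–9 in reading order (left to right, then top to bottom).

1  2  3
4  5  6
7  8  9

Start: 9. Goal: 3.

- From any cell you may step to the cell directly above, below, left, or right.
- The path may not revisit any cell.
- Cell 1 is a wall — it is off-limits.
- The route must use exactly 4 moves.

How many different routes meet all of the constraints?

Need simple routes of exactly 4 moves from 9 to 3 (Manhattan distance 2, so 1 moves are spent on a detour and 1 undoing it).
Enumerating: 9 6 5 2 3 | 9 8 5 2 3 | 9 8 5 6 3.
That gives 3 routes.

3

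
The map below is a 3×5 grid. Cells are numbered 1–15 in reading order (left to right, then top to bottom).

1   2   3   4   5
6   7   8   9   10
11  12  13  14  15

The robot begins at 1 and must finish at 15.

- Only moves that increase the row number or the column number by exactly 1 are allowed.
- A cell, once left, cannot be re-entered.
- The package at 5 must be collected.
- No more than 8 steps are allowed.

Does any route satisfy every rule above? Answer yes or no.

yes

One route that works: 1 → 2 → 3 → 4 → 5 → 10 → 15.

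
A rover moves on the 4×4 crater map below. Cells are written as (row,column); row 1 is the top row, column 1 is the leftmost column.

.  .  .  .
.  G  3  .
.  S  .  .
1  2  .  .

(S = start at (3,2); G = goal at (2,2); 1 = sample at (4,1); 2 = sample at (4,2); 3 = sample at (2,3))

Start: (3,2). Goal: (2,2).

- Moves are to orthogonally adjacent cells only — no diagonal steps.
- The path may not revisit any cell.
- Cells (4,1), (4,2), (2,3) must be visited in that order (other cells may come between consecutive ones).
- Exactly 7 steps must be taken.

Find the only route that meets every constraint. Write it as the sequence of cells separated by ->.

The waypoints must appear in the order (4,1), (4,2), (2,3), with no cell reused.
Route from (3,2): left 1 to (3,1), down 1 to (4,1), right 2 to (4,3), up 2 to (2,3), left 1 to (2,2) — 7 moves in all.
Check: order respected (1 at step 2, 2 at step 3, 3 at step 6); 7 moves as required.

(3,2) -> (3,1) -> (4,1) -> (4,2) -> (4,3) -> (3,3) -> (2,3) -> (2,2)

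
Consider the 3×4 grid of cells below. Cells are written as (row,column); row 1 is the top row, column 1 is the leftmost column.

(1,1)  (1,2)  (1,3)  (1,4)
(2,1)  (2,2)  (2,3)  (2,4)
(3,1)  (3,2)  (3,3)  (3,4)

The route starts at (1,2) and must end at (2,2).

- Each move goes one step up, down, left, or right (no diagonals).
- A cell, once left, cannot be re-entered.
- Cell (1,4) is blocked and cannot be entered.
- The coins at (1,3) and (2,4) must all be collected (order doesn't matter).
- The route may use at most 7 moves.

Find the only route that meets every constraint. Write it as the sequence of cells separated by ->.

(1,2) -> (1,3) -> (2,3) -> (2,4) -> (3,4) -> (3,3) -> (3,2) -> (2,2)

The 7-move cap with required stops at (1,3), (2,4) leaves no slack for detours.
Route from (1,2): right 1 to (1,3), down 1 to (2,3), right 1 to (2,4), down 1 to (3,4), left 2 to (3,2), up 1 to (2,2) — 7 moves in all.
Check: all required cells visited; 7 ≤ 7 moves.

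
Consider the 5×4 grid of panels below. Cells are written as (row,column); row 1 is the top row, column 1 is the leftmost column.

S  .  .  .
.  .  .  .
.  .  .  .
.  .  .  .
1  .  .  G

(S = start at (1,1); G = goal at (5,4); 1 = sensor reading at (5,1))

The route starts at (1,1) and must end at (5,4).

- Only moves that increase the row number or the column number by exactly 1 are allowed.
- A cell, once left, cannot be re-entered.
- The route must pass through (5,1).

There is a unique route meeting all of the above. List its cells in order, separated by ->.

(1,1) -> (2,1) -> (3,1) -> (4,1) -> (5,1) -> (5,2) -> (5,3) -> (5,4)

Moves only go right or down, so the column and row indices never decrease.
Route from (1,1): 4× down (reaching (5,1)), 3× right (reaching (5,4)) — 7 moves in all.
Check: all required cells visited.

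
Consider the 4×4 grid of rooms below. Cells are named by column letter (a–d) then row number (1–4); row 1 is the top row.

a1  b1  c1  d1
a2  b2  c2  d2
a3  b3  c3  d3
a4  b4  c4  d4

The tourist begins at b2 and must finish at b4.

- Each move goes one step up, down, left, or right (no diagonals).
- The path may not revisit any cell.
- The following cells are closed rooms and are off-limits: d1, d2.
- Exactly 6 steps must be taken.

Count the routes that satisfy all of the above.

8

Need simple routes of exactly 6 moves from b2 to b4 (Manhattan distance 2, so 2 moves are spent on a detour and 2 undoing it).
Enumerating: b2 b1 a1 a2 a3 a4 b4 | b2 b1 a1 a2 a3 b3 b4 | b2 b1 c1 c2 c3 c4 b4 | b2 b1 c1 c2 c3 b3 b4 | b2 b3 c3 d3 d4 c4 b4 | b2 a2 a3 b3 c3 c4 b4 | b2 c2 c3 b3 a3 a4 b4 | b2 c2 c3 d3 d4 c4 b4.
That gives 8 routes.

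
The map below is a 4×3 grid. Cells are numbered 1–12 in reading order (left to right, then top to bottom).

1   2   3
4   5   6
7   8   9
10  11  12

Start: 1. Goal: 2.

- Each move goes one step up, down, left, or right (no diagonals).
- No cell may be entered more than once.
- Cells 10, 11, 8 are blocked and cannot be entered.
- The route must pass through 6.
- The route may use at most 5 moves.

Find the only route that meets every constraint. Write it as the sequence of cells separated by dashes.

Any route must reach 6 and still end at 2 within 5 moves, so the order of the required stops is forced.
Route from 1: down 1 to 4, right 2 to 6, up 1 to 3, left 1 to 2 — 5 moves in all.
Check: all required cells visited; 5 ≤ 5 moves.

1 - 4 - 5 - 6 - 3 - 2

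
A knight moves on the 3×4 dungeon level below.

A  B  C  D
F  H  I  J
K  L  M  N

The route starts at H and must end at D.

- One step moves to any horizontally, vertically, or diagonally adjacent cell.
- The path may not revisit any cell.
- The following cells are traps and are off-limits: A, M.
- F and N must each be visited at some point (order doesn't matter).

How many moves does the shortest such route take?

6

Any route passes through F and N in some order between H and D. Summing Chebyshev distances along each leg and taking the cheapest ordering (H → F → N → D) gives a lower bound of 1 + 3 + 2 = 6 moves.
A route of 6 moves achieves this: H → F → B → I → N → J → D.
Since 6 matches the lower bound, it is optimal.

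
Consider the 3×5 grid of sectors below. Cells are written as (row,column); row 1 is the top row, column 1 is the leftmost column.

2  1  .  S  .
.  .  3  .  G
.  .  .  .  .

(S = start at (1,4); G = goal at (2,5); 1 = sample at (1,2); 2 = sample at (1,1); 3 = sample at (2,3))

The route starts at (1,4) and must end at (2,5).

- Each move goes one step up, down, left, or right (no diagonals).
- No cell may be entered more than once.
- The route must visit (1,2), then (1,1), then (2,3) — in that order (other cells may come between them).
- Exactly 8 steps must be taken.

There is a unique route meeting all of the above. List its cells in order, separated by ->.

The waypoints must appear in the order (1,2), (1,1), (2,3), with no cell reused.
Route from (1,4): 3× left (reaching (1,1)), down to (2,1), 4× right (reaching (2,5)) — 8 moves in all.
Check: order respected (1 at step 2, 2 at step 3, 3 at step 6); 8 moves as required.

(1,4) -> (1,3) -> (1,2) -> (1,1) -> (2,1) -> (2,2) -> (2,3) -> (2,4) -> (2,5)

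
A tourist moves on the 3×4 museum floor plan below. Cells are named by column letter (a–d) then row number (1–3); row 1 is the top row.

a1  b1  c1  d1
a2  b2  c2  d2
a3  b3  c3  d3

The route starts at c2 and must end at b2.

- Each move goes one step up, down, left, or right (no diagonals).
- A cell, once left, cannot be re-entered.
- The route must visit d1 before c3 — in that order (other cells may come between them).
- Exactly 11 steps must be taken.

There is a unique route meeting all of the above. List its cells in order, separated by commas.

The waypoints must appear in the order d1, c3, with no cell reused.
Route from c2: up to c1, right to d1, 2× down (reaching d3), 3× left (reaching a3), 2× up (reaching a1), right to b1, down to b2 — 11 moves in all.
Check: order respected (d1 at step 2, c3 at step 5); 11 moves as required.

c2, c1, d1, d2, d3, c3, b3, a3, a2, a1, b1, b2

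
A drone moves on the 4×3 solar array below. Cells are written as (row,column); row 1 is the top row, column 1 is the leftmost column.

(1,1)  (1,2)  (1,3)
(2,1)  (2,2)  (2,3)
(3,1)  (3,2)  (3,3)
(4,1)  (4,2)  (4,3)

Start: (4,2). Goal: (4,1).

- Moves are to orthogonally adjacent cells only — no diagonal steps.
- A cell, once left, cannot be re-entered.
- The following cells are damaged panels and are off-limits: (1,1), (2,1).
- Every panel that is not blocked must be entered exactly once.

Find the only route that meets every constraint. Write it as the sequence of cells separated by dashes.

(4,2) - (4,3) - (3,3) - (2,3) - (1,3) - (1,2) - (2,2) - (3,2) - (3,1) - (4,1)

Need to visit all 10 open cells exactly once, starting at (4,2) and ending at (4,1).
Route from (4,2): right 1 to (4,3), up 3 to (1,3), left 1 to (1,2), down 2 to (3,2), left 1 to (3,1), down 1 to (4,1) — 9 moves in all.
Check: all 10 open cells covered.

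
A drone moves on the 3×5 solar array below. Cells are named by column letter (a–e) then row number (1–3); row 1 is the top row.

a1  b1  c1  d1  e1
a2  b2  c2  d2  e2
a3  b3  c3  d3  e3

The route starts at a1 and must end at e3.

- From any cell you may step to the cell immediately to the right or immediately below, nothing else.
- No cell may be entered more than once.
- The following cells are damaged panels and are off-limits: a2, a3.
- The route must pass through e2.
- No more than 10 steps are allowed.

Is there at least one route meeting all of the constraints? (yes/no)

One route that works: a1 → b1 → b2 → c2 → d2 → e2 → e3.

yes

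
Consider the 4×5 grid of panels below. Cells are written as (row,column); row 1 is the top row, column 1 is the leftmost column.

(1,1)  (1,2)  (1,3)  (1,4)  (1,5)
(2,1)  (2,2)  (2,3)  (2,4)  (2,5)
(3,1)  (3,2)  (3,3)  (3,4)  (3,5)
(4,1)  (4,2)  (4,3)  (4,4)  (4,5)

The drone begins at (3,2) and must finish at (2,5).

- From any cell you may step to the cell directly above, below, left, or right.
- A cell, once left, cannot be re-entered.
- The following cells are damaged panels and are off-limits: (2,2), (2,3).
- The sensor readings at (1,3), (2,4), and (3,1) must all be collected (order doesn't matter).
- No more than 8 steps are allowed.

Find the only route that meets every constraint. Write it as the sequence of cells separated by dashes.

The budget equals the shortest possible length, so every move has to be on a shortest route through the required cells.
Route from (3,2): left to (3,1), 2× up (reaching (1,1)), 3× right (reaching (1,4)), down to (2,4), right to (2,5) — 8 moves in all.
Check: all required cells visited; 8 ≤ 8 moves.

(3,2) - (3,1) - (2,1) - (1,1) - (1,2) - (1,3) - (1,4) - (2,4) - (2,5)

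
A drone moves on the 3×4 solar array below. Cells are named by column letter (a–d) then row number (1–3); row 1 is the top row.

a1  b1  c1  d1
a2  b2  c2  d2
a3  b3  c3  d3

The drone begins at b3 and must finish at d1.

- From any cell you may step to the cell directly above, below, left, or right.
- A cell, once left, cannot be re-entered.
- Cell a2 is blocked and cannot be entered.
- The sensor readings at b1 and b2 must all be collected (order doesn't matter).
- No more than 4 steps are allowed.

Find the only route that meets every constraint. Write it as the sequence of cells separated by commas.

b3, b2, b1, c1, d1

The budget equals the shortest possible length, so every move has to be on a shortest route through the required cells.
Route from b3: 2× up (reaching b1), 2× right (reaching d1) — 4 moves in all.
Check: all required cells visited; 4 ≤ 4 moves.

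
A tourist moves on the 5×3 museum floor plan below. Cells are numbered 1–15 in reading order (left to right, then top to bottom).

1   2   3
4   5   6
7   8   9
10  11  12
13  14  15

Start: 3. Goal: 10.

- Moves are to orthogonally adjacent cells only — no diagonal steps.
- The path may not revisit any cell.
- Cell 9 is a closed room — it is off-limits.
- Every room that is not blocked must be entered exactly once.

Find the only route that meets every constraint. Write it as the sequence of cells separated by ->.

3 -> 6 -> 5 -> 2 -> 1 -> 4 -> 7 -> 8 -> 11 -> 12 -> 15 -> 14 -> 13 -> 10

Need to visit all 14 open cells exactly once, starting at 3 and ending at 10.
Route from 3: down 1 to 6, left 1 to 5, up 1 to 2, left 1 to 1, down 2 to 7, right 1 to 8, down 1 to 11, right 1 to 12, down 1 to 15, left 2 to 13, up 1 to 10 — 13 moves in all.
Check: all 14 open cells covered.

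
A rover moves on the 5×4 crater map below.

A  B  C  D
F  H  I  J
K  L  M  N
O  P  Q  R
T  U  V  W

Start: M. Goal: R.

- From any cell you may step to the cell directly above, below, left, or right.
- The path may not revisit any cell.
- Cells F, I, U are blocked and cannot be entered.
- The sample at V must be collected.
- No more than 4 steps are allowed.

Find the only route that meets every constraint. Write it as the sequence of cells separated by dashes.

The budget equals the shortest possible length, so every move has to be on a shortest route through the required cells.
Route from M: down 2 to V, right 1 to W, up 1 to R — 4 moves in all.
Check: all required cells visited; 4 ≤ 4 moves.

M - Q - V - W - R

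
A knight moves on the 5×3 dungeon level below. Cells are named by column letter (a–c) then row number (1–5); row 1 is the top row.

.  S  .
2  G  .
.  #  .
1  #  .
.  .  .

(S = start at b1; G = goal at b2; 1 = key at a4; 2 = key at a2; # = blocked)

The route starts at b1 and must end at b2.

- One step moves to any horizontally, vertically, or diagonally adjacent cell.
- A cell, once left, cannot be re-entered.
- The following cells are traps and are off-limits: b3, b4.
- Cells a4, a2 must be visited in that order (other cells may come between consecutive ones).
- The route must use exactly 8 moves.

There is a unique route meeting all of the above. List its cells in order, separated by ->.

b1 -> c2 -> c3 -> c4 -> b5 -> a4 -> a3 -> a2 -> b2

The waypoints must appear in the order a4, a2, with no cell reused.
Route from b1: down-right 1 to c2, down 2 to c4, down-left 1 to b5, up-left 1 to a4, up 2 to a2, right 1 to b2 — 8 moves in all.
Check: order respected (1 at step 5, 2 at step 7); 8 moves as required.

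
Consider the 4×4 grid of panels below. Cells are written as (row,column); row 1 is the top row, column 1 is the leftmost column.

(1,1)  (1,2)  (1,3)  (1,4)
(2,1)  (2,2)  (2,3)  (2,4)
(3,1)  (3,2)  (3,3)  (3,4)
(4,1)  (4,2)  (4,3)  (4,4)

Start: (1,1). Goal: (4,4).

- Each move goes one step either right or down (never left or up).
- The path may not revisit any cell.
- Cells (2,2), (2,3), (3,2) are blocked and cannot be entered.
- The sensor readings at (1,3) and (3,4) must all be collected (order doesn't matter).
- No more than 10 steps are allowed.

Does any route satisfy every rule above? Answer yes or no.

yes

One route that works: (1,1) → (1,2) → (1,3) → (1,4) → (2,4) → (3,4) → (4,4).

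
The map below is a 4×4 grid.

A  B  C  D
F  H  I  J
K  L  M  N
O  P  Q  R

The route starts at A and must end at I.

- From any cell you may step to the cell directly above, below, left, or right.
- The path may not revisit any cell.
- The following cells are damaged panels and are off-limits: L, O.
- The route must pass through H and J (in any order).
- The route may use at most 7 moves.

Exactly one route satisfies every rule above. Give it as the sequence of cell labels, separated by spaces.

The 7-move cap with required stops at H, J leaves no slack for detours.
Route from A: down to F, right to H, up to B, 2× right (reaching D), down to J, left to I — 7 moves in all.
Check: all required cells visited; 7 ≤ 7 moves.

A F H B C D J I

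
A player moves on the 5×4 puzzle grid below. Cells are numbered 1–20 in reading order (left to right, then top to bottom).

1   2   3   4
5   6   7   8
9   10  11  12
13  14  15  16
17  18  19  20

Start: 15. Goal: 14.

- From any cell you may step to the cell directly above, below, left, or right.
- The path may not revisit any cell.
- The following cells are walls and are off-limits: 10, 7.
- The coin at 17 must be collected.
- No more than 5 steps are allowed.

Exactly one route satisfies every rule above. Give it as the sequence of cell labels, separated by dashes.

The budget equals the shortest possible length, so every move has to be on a shortest route through the required cells.
Route from 15: down to 19, 2× left (reaching 17), up to 13, right to 14 — 5 moves in all.
Check: all required cells visited; 5 ≤ 5 moves.

15 - 19 - 18 - 17 - 13 - 14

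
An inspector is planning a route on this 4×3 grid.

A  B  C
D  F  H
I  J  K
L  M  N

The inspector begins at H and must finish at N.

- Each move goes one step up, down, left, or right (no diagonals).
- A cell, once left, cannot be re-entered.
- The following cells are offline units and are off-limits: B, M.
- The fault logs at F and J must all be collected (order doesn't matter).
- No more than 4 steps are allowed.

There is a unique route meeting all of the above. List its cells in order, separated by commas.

Any route must reach F and J and still end at N within 4 moves, so the order of the required stops is forced.
Route from H: left 1 to F, down 1 to J, right 1 to K, down 1 to N — 4 moves in all.
Check: all required cells visited; 4 ≤ 4 moves.

H, F, J, K, N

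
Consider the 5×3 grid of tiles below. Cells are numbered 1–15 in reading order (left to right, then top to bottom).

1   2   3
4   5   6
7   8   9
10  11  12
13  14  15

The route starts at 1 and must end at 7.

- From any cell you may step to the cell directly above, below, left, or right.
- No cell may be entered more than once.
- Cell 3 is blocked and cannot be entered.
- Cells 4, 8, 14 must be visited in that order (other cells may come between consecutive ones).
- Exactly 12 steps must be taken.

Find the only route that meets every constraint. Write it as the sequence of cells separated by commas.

1, 4, 5, 6, 9, 8, 11, 12, 15, 14, 13, 10, 7

The waypoints must appear in the order 4, 8, 14, with no cell reused.
Route from 1: down to 4, 2× right (reaching 6), down to 9, left to 8, down to 11, right to 12, down to 15, 2× left (reaching 13), 2× up (reaching 7) — 12 moves in all.
Check: order respected (4 at step 1, 8 at step 5, 14 at step 9); 12 moves as required.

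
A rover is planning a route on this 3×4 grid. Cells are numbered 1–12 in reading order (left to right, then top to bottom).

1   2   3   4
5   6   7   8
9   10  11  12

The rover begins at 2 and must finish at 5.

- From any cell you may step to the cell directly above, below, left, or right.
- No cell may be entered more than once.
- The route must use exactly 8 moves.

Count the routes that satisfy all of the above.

9

Need simple routes of exactly 8 moves from 2 to 5 (Manhattan distance 2, so 3 moves are spent on a detour and 3 undoing it).
Branch systematically from the start, pruning whenever the remaining move budget drops below the Manhattan distance to 5 or differs from it in parity. Grouping the completions by first move — via 6: 1; via 3: 8 (no valid completion starts via 1) — and summing: 1 + 8 = 9.
That gives 9 routes.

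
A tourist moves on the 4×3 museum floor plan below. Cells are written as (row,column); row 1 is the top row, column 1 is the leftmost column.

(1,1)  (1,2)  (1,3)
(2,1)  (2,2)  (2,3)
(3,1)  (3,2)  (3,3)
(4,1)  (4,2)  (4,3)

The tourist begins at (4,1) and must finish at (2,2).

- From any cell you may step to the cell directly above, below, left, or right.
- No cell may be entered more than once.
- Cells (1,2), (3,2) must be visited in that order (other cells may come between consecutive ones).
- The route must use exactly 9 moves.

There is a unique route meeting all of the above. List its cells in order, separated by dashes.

(4,1) - (3,1) - (2,1) - (1,1) - (1,2) - (1,3) - (2,3) - (3,3) - (3,2) - (2,2)

The waypoints must appear in the order (1,2), (3,2), with no cell reused.
Route from (4,1): up 3 to (1,1), right 2 to (1,3), down 2 to (3,3), left 1 to (3,2), up 1 to (2,2) — 9 moves in all.
Check: order respected ((1,2) at step 4, (3,2) at step 8); 9 moves as required.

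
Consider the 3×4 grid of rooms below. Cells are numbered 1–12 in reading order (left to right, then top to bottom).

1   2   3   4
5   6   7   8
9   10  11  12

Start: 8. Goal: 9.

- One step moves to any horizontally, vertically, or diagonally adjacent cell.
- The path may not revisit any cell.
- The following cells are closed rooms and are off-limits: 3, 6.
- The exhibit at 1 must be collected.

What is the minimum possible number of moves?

Any route passes through 1 somewhere between 8 and 9. Summing Chebyshev distances along the two legs (8 → 1 → 9) gives a lower bound of 3 + 2 = 5 moves.
A route of 5 moves achieves this: 8 → 7 → 2 → 1 → 5 → 9.
Since 5 matches the lower bound, it is optimal.

5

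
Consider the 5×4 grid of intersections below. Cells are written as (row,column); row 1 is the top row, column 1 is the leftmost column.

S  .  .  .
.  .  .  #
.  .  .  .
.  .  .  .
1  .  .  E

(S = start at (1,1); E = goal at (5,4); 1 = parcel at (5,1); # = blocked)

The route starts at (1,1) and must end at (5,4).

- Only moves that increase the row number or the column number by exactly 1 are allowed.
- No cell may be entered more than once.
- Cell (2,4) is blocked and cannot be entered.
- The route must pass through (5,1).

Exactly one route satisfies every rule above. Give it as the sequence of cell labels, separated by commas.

Moves only go right or down, so the column and row indices never decrease.
Route from (1,1): down 4 to (5,1), right 3 to (5,4) — 7 moves in all.
Check: all required cells visited.

(1,1), (2,1), (3,1), (4,1), (5,1), (5,2), (5,3), (5,4)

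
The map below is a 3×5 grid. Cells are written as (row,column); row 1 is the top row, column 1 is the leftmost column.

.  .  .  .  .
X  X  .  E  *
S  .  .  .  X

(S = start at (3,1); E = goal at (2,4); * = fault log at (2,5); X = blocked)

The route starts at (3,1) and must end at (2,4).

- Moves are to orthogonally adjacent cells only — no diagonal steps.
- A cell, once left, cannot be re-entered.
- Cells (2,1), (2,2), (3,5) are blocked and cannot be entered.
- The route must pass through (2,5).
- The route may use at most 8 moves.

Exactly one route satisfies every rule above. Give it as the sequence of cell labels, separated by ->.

(3,1) -> (3,2) -> (3,3) -> (2,3) -> (1,3) -> (1,4) -> (1,5) -> (2,5) -> (2,4)

Any route must reach (2,5) and still end at (2,4) within 8 moves, so the order of the required stops is forced.
Route from (3,1): right 2 to (3,3), up 2 to (1,3), right 2 to (1,5), down 1 to (2,5), left 1 to (2,4) — 8 moves in all.
Check: all required cells visited; 8 ≤ 8 moves.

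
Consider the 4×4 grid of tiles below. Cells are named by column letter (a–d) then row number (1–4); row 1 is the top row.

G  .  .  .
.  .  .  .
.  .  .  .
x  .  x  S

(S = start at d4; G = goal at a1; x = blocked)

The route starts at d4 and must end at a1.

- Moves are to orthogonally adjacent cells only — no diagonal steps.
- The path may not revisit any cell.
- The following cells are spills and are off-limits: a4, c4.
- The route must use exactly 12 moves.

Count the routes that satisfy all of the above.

4

Need simple routes of exactly 12 moves from d4 to a1 (Manhattan distance 6, so 3 moves are spent on a detour and 3 undoing it).
Enumerating: d4 d3 d2 d1 c1 c2 c3 b3 a3 a2 b2 b1 a1 | d4 d3 d2 d1 c1 b1 b2 c2 c3 b3 a3 a2 a1 | d4 d3 c3 c2 d2 d1 c1 b1 b2 b3 a3 a2 a1 | d4 d3 c3 b3 a3 a2 b2 c2 d2 d1 c1 b1 a1.
That gives 4 routes.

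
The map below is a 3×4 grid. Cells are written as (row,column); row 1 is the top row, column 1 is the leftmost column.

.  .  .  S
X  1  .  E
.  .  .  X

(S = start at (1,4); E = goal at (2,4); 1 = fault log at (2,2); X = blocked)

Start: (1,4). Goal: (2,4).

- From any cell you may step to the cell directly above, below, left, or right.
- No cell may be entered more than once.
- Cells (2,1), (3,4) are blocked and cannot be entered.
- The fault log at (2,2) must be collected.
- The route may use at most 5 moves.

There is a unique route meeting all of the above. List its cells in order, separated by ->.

(1,4) -> (1,3) -> (1,2) -> (2,2) -> (2,3) -> (2,4)

Any route must reach (2,2) and still end at (2,4) within 5 moves, so the order of the required stops is forced.
Route from (1,4): left 2 to (1,2), down 1 to (2,2), right 2 to (2,4) — 5 moves in all.
Check: all required cells visited; 5 ≤ 5 moves.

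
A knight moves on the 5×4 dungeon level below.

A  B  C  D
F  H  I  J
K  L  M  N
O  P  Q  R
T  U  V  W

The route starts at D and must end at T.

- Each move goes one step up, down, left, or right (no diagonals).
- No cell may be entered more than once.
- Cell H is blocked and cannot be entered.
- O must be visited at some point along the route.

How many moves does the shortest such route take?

7

Any route passes through O somewhere between D and T. Summing Manhattan distances along the two legs (D → O → T) gives a lower bound of 6 + 1 = 7 moves.
A route of 7 moves achieves this: D → J → N → R → Q → P → O → T.
Since 7 matches the lower bound, it is optimal.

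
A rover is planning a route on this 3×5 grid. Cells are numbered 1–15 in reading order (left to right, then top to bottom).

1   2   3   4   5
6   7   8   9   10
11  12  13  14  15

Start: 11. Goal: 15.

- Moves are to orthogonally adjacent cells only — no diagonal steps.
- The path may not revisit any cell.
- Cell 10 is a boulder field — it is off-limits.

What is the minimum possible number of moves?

The Manhattan distance from 11 to 15 is |3−3| + |1−5| = 4, so at least 4 moves are needed.
A route of 4 moves achieves this: 11 → 12 → 13 → 14 → 15.
Since 4 matches the lower bound, it is optimal.

4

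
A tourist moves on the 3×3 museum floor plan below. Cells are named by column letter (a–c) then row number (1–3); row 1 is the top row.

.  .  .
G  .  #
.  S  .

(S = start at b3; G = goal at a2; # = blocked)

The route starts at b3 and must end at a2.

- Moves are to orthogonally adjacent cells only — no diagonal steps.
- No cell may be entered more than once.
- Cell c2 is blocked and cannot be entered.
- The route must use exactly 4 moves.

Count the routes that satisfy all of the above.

1

Need simple routes of exactly 4 moves from b3 to a2 (Manhattan distance 2, so 1 moves are spent on a detour and 1 undoing it).
Enumerating: b3 b2 b1 a1 a2.
That gives 1 route.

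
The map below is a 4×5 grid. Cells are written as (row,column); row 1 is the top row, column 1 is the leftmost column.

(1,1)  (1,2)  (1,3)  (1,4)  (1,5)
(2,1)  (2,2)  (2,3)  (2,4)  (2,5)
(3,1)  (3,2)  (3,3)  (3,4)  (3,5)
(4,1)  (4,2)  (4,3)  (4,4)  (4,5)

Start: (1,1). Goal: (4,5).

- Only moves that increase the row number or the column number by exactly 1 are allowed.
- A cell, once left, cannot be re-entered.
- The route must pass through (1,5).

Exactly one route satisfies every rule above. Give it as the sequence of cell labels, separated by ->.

Moves only go right or down, so the column and row indices never decrease.
Route from (1,1): 4× right (reaching (1,5)), 3× down (reaching (4,5)) — 7 moves in all.
Check: all required cells visited.

(1,1) -> (1,2) -> (1,3) -> (1,4) -> (1,5) -> (2,5) -> (3,5) -> (4,5)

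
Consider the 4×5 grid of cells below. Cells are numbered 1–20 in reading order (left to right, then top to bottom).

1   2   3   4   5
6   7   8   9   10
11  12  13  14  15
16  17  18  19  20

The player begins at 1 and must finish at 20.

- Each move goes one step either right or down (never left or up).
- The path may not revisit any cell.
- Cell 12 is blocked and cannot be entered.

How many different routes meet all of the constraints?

A right/down-only route from 1 to 20 makes exactly 3 down-moves and 4 right-moves in some order.
With no other constraints that would be C(7,3) = 35 routes.
Subtract routes through each blocked cell (inclusion–exclusion for overlaps): − through 12: 12 → 23.
That gives 23 routes.

23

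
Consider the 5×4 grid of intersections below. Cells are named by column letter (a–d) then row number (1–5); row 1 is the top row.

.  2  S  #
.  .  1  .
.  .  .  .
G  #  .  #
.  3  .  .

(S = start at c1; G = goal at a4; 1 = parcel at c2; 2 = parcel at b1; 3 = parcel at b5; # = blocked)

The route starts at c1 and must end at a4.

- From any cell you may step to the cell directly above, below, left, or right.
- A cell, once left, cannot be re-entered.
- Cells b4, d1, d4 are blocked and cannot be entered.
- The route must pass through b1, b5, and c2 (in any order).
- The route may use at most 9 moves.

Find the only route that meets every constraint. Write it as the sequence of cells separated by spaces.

c1 b1 b2 c2 c3 c4 c5 b5 a5 a4

The 9-move cap with required stops at b1, b5, c2 leaves no slack for detours.
Route from c1: left to b1, down to b2, right to c2, 3× down (reaching c5), 2× left (reaching a5), up to a4 — 9 moves in all.
Check: all required cells visited; 9 ≤ 9 moves.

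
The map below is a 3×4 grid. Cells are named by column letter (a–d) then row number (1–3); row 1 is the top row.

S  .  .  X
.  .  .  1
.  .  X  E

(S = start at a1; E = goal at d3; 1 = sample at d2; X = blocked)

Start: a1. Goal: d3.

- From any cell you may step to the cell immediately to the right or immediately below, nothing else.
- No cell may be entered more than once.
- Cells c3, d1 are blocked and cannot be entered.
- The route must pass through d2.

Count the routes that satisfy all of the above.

3

A right/down-only route from a1 to d3 makes exactly 2 down-moves and 3 right-moves in some order.
With no other constraints that would be C(5,2) = 10 routes.
Split at d2 and multiply the segment counts (each segment already excludes blocked cells): a1→d2: 3; d2→d3: 1; product = 3.
That gives 3 routes.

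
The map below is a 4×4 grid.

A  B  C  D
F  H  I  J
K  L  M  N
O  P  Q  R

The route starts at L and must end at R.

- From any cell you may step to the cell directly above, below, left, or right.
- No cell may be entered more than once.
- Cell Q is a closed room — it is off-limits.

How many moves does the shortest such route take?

The Manhattan distance from L to R is |3−4| + |2−4| = 3, so at least 3 moves are needed.
A route of 3 moves achieves this: L → M → N → R.
Since 3 matches the lower bound, it is optimal.

3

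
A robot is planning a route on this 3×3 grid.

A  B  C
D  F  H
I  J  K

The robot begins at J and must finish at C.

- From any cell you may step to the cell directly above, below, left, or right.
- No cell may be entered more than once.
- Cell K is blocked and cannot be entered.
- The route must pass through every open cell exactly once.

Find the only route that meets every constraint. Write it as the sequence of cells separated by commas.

J, I, D, A, B, F, H, C

Need to visit all 8 open cells exactly once, starting at J and ending at C.
Route from J: left to I, 2× up (reaching A), right to B, down to F, right to H, up to C — 7 moves in all.
Check: all 8 open cells covered.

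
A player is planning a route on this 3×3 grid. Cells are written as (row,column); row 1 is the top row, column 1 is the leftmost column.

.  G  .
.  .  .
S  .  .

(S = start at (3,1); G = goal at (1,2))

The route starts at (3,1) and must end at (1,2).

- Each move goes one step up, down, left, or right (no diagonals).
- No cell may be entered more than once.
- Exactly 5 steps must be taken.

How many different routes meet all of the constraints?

5

Need simple routes of exactly 5 moves from (3,1) to (1,2) (Manhattan distance 3, so 1 moves are spent on a detour and 1 undoing it).
Enumerating: (3,1) (2,1) (2,2) (2,3) (1,3) (1,2) | (3,1) (3,2) (2,2) (2,1) (1,1) (1,2) | (3,1) (3,2) (2,2) (2,3) (1,3) (1,2) | (3,1) (3,2) (3,3) (2,3) (1,3) (1,2) | (3,1) (3,2) (3,3) (2,3) (2,2) (1,2).
That gives 5 routes.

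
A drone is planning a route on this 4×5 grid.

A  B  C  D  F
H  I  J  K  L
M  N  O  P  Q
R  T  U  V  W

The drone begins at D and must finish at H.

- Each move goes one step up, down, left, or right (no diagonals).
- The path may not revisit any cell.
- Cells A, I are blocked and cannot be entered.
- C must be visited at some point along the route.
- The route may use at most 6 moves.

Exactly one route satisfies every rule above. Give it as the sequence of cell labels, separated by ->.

D -> C -> J -> O -> N -> M -> H

The 6-move cap with required stops at C leaves no slack for detours.
Route from D: left 1 to C, down 2 to O, left 2 to M, up 1 to H — 6 moves in all.
Check: all required cells visited; 6 ≤ 6 moves.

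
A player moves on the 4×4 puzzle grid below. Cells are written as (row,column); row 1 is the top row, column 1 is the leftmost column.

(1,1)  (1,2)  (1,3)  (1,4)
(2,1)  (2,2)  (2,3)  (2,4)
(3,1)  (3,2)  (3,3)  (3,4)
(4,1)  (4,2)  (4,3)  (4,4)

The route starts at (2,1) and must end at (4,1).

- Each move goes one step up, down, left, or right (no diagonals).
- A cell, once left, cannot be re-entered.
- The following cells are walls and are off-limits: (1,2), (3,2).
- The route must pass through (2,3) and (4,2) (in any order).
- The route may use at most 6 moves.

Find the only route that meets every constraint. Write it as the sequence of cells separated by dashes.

The 6-move cap with required stops at (2,3), (4,2) leaves no slack for detours.
Route from (2,1): right 2 to (2,3), down 2 to (4,3), left 2 to (4,1) — 6 moves in all.
Check: all required cells visited; 6 ≤ 6 moves.

(2,1) - (2,2) - (2,3) - (3,3) - (4,3) - (4,2) - (4,1)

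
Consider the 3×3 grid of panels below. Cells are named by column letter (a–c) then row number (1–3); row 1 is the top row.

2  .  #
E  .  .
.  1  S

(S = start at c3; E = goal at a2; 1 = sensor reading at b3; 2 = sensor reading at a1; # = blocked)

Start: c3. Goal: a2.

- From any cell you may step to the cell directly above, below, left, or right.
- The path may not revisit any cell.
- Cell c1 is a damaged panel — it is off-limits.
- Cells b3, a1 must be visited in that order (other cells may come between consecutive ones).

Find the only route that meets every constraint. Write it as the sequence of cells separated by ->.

The waypoints must appear in the order b3, a1, with no cell reused.
Route from c3: left 1 to b3, up 2 to b1, left 1 to a1, down 1 to a2 — 5 moves in all.
Check: order respected (1 at step 1, 2 at step 4).

c3 -> b3 -> b2 -> b1 -> a1 -> a2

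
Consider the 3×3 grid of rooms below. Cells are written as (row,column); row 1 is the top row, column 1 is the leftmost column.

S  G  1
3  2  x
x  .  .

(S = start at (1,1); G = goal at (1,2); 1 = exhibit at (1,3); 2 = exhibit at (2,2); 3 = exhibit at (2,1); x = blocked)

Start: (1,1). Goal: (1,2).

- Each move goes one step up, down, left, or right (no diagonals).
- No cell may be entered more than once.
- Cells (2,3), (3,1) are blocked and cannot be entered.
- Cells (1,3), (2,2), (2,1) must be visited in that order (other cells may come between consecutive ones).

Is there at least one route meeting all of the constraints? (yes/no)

no

(1,3) must be visited but has only one open neighbour ((1,2)), and it is neither the start nor the goal — the route would have to enter and leave through (1,2), re-entering it.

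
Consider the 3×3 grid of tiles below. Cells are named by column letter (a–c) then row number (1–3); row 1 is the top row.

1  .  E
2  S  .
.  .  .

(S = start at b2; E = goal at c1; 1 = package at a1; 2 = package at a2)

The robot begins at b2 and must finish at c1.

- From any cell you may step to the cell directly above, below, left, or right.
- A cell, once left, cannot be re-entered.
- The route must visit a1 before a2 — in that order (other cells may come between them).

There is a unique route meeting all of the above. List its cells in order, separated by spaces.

b2 b1 a1 a2 a3 b3 c3 c2 c1

The waypoints must appear in the order a1, a2, with no cell reused.
Route from b2: up to b1, left to a1, 2× down (reaching a3), 2× right (reaching c3), 2× up (reaching c1) — 8 moves in all.
Check: order respected (1 at step 2, 2 at step 3).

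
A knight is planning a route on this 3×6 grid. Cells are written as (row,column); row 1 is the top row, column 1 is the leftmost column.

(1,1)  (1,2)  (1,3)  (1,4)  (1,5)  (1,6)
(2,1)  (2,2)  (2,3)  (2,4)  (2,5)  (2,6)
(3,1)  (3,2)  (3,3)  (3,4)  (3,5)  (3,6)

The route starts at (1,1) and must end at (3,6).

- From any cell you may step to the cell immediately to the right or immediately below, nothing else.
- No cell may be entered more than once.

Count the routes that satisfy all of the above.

21

A right/down-only route from (1,1) to (3,6) makes exactly 2 down-moves and 5 right-moves in some order.
With no other constraints that would be C(7,2) = 21 routes.
That gives 21 routes.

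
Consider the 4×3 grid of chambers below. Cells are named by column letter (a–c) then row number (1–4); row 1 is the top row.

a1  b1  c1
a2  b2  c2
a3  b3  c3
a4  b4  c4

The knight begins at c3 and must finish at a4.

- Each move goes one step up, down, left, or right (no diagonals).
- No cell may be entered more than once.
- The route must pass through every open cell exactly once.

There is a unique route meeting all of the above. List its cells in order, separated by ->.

Need to visit all 12 open cells exactly once, starting at c3 and ending at a4.
Cell c4 has only two open neighbours (c3 and b4), so the path must pass straight through it: one of those is the cell it's entered from and the other is where it exits.
Route from c3: down to c4, left to b4, 2× up (reaching b2), right to c2, up to c1, 2× left (reaching a1), 3× down (reaching a4) — 11 moves in all.
Check: all 12 open cells covered.

c3 -> c4 -> b4 -> b3 -> b2 -> c2 -> c1 -> b1 -> a1 -> a2 -> a3 -> a4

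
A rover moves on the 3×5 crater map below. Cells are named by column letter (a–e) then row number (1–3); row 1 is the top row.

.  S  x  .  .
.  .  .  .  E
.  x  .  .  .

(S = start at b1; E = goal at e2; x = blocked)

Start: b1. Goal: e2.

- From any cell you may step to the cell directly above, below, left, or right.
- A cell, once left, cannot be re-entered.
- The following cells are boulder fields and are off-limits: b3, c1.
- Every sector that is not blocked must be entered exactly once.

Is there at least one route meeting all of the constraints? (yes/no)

no

Cell a3 has only one open neighbour but is neither the start nor the goal, so a Hamiltonian route would have to both enter and leave it through the same neighbour — impossible without revisiting.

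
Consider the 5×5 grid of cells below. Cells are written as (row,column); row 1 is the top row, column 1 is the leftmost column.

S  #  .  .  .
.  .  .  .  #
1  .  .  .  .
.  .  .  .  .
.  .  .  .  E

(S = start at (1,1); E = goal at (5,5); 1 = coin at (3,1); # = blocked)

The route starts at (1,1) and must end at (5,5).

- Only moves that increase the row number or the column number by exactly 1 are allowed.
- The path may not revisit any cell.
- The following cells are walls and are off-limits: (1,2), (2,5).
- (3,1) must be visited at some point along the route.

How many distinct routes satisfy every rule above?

A right/down-only route from (1,1) to (5,5) makes exactly 4 down-moves and 4 right-moves in some order.
With no other constraints that would be C(8,4) = 70 routes.
Split at (3,1) and multiply the segment counts (each segment already excludes blocked cells): (1,1)→(3,1): 1; (3,1)→(5,5): 15; product = 15.
That gives 15 routes.

15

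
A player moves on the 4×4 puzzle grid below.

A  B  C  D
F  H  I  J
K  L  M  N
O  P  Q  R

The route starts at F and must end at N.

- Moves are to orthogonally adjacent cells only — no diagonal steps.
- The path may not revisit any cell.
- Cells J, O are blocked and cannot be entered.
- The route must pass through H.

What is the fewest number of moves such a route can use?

4

Any route passes through H somewhere between F and N. Summing Manhattan distances along the two legs (F → H → N) gives a lower bound of 1 + 3 = 4 moves.
A route of 4 moves achieves this: F → H → L → M → N.
Since 4 matches the lower bound, it is optimal.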